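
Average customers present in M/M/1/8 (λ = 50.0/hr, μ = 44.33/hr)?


ρ = 50.0/44.33 = 1.1279
L = ρ[1 − (K+1)ρ^K + Kρ^(K+1)] / [(1−ρ)(1−ρ^(K+1))]
Numerator: 1.1279·(1 − 9·2.619257 + 8·2.954272) = 1.196546
Denominator: (-0.1279)·(-1.954272) = 0.249960
L = 1.196546/0.249960 = 4.7870

Final: 4.7870


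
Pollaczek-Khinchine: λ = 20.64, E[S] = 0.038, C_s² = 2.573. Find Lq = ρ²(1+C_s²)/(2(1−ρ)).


ρ = λ·E[S] = 20.64·0.038 = 0.7843
Lq = ρ²(1+C_s²)/(2(1−ρ)) = 0.6152·(1+2.573)/(2·0.2157)
= 0.6152·3.5730/0.4314 = 5.09542

Final: 5.09542


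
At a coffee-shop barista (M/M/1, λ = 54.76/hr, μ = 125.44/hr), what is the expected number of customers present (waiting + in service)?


ρ = λ/μ = 54.76/125.44 = 0.4365
L = ρ/(1−ρ) = 0.4365/(1 − 0.4365) = 0.4365/0.5635 = 0.7748

Final: 0.7748


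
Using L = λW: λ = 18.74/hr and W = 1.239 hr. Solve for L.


L = λW = 18.74·1.239 = 23.2189

Final: 23.2189


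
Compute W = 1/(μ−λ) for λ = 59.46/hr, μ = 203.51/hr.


W = 1/(μ−λ) = 1/(203.51 − 59.46) = 1/144.05 = 0.006942 hr

Final: 0.006942 hr


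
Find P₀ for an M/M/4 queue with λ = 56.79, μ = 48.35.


a = λ/μ = 56.79/48.35 = 1.1746; ρ = a/c = 0.2936
Σ_{k=0}^{3} a^k/k! (terms k=0..3) = 1.00000 + 1.17456 + 0.68980 + 0.27007 = 3.13443
Tail: a^4/(4!(1−ρ)) = 1.90328/(24·0.7064) = 0.11227
P₀ = 1/(3.13443 + 0.11227) = 1/3.24670 = 0.308005

Final: 0.308005


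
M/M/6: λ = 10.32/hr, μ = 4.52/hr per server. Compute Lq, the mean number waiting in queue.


a = λ/μ = 2.2832; ρ = a/6 = 0.3805
P₀ = 0.101623
Lq = P₀·a^c·ρ / (c!·(1−ρ)²) = 0.101623·141.66011·0.3805/(720·0.38374)
= 0.01983

Final: 0.01983


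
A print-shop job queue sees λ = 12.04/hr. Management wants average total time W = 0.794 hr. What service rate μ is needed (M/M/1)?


W = 1/(μ−λ) ⇒ μ − λ = 1/W = 1/0.794 = 1.2594
μ = λ + 1/W = 12.04 + 1.2594 = 13.2994 per hr

Final: 13.2994 /hr


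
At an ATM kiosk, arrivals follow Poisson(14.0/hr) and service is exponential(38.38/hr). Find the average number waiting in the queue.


ρ = 14.0/38.38 = 0.3648
Lq = ρ²/(1−ρ) = 0.1331/0.6352 = 0.2095

Final: 0.2095


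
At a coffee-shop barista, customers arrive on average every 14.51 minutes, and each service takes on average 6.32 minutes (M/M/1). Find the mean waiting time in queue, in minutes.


λ = 60/14.51 = 4.1351 /hr
μ = 60/6.32 = 9.4937 /hr
ρ = λ/μ = 4.1351/9.4937 = 0.4356
Wq = ρ/(μ−λ) = 0.4356/(9.4937−4.1351) = 0.08128 hr
In minutes: 0.08128·60 = 4.877 min

Final: 4.877 min


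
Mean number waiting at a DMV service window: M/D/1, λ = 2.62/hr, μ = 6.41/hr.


ρ = 2.62/6.41 = 0.4087
M/D/1: Lq = ρ²/(2(1−ρ)) = 0.1671/(2·0.5913) = 0.14128

Final: 0.14128


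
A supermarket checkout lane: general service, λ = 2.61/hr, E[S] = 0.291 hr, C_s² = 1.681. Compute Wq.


ρ = λ·E[S] = 2.61·0.291 = 0.7595
E[S²] = E[S]²(1+C_s²) = 0.291²·(1+1.681) = 0.227030
Wq = λ·E[S²]/(2(1−ρ)) = 2.61·0.227030/(2·0.2405) = 1.23196 hr

Final: 1.23196 hr


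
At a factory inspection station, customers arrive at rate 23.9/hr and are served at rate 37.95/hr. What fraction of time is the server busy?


ρ = λ/μ = 23.9/37.95 = 0.6298

Final: 0.6298


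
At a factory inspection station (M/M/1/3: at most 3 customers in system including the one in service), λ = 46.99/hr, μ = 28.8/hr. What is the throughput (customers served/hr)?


ρ = 1.6316; P_K = (1−ρ)ρ^3/(1−ρ^4) = 0.450701
λ_eff = λ(1 − P_K) = 46.99·(1 − 0.450701) = 46.99·0.549299 = 25.8116 /hr

Final: 25.8116 /hr


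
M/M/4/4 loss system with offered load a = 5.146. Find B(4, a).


B(c,a) = (a^c/c!) / Σ_{k=0}^{c} a^k/k!
a^4/4! = 29.219171
Σ terms (k=0..4): 1.00000 + 5.14600 + 13.24066 + 22.71214 + 29.21917 = 71.317971
B = 29.219171/71.317971 = 0.409703

Final: 0.409703


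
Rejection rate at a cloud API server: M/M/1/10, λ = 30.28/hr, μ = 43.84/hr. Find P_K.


ρ = λ/μ = 30.28/43.84 = 0.6907
P_K = (1−ρ)ρ^K/(1−ρ^(K+1)) = (0.3093·0.024709)/(1 − 0.017066)
= 0.007643/0.982934 = 0.007775

Final: 0.007775


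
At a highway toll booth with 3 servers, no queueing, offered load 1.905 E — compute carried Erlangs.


B(3,1.905) = 0.196231 (Erlang-B)
Carried load = a(1 − B) = 1.905·(1 − 0.196231) = 1.905·0.803769 = 1.5312 E

Final: 1.5312 Erlangs


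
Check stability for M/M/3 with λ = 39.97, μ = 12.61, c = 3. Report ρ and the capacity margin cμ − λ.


Total capacity cμ = 3·12.61 = 37.83/hr
ρ = λ/(cμ) = 39.97/37.83 = 1.0566
Stable ⇔ ρ < 1: NO
Spare capacity = cμ − λ = 37.83 − 39.97 = -2.14/hr

Final: ρ = 1.0566; unstable; margin = -2.14/hr


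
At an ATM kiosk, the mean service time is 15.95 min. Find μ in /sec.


μ = 1/(service time) in consistent units.
1 second = 0.0166667 min, so μ = 0.0166667/15.95 = 0.001045 per second

Final: 0.001045 /sec


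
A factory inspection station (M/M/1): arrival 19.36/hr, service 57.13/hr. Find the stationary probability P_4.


ρ = 19.36/57.13 = 0.3389
P_n = (1−ρ)·ρ^n = (1 − 0.3389)·0.3389^4 = 0.6611·0.013188 = 0.008719

Final: 0.008719


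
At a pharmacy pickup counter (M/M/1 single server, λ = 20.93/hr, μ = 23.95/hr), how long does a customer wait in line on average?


ρ = 20.93/23.95 = 0.8739
Wq = ρ/(μ−λ) = 0.8739/(23.95 − 20.93) = 0.8739/3.02 = 0.2894 hr

Final: 0.2894 hr


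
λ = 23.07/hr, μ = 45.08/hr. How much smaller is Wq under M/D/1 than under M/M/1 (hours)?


ρ = 23.07/45.08 = 0.5118
Wq(M/M/1) = ρ/(μ−λ) = 0.5118/22.01 = 0.02325 hr
Wq(M/D/1) = ρ/(2(μ−λ)) = 0.01163 hr
Savings = 0.02325 − 0.01163 = 0.01163 hr

Final: 0.01163 hr


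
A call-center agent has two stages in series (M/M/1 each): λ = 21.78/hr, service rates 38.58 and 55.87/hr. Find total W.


Each node sees arrival rate λ = 21.78/hr (tandem ⇒ throughput preserved).
W₁ = 1/(μ₁−λ) = 1/(38.58−21.78) = 0.05952 hr
W₂ = 1/(μ₂−λ) = 1/(55.87−21.78) = 0.02933 hr
W_total = W₁ + W₂ = 0.05952 + 0.02933 = 0.08886 hr

Final: 0.08886 hr


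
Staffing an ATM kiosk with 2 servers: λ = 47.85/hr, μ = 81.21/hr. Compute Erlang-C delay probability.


a = λ/μ = 0.5892; ρ = a/2 = 0.2946
P₀ = 0.544871 (from M/M/c formula)
C(c,a) = [a^c/(c!(1−ρ))]·P₀ = [0.34717/(2·0.7054)]·0.544871
= 0.24608·0.544871 = 0.134084

Final: 0.134084


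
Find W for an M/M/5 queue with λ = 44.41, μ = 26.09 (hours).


a = 1.7022; ρ = 0.3404; P₀ = 0.181711
Lq = P₀·a^c·ρ/(c!(1−ρ)²) = 0.01693
Wq = Lq/λ = 0.01693/44.41 = 0.0003813 hr
W = Wq + 1/μ = 0.0003813 + 0.03833 = 0.03871 hr

Final: 0.03871 hr


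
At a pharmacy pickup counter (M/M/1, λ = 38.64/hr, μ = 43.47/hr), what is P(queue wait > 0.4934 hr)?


ρ = 38.64/43.47 = 0.8889
P(Wq > t) = ρ·e^{−(μ−λ)t} = 0.8889·e^{−2.3831}
= 0.8889·0.092262 = 0.082011

Final: 0.082011


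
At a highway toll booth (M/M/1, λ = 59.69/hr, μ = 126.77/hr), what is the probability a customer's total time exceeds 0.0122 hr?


W ~ Exponential(μ−λ) for M/M/1.
μ − λ = 126.77 − 59.69 = 67.0800
P(W > t) = e^{−(μ−λ)t} = e^{−0.8184} = 0.441147

Final: 0.441147


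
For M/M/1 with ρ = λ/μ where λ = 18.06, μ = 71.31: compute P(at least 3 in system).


ρ = 18.06/71.31 = 0.2533
P(N ≥ n) = ρ^n = 0.2533^3 = 0.016244

Final: 0.016244


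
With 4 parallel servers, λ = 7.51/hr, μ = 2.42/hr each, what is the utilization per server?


ρ = λ/(cμ) = 7.51/(4·2.42) = 7.51/9.68 = 0.7758

Final: 0.7758


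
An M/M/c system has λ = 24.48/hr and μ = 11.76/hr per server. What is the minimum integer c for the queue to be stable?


Stability requires cμ > λ ⇔ c > λ/μ.
λ/μ = 24.48/11.76 = 2.0816
Minimum integer c = ⌊2.0816⌋ + 1 = 3
Check: 3·11.76 = 35.28 > 24.48, while 2·11.76 = 23.52 ≤ 24.48

Final: 3 servers


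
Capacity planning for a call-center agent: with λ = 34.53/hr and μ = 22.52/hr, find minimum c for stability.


Stability requires cμ > λ ⇔ c > λ/μ.
λ/μ = 34.53/22.52 = 1.5333
Minimum integer c = ⌊1.5333⌋ + 1 = 2
Check: 2·22.52 = 45.04 > 34.53, while 1·22.52 = 22.52 ≤ 34.53

Final: 2 servers


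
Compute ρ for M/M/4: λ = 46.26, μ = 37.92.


ρ = λ/(cμ) = 46.26/(4·37.92) = 46.26/151.68 = 0.3050

Final: 0.3050


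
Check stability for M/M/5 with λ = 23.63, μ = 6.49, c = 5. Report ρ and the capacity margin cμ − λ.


Total capacity cμ = 5·6.49 = 32.45/hr
ρ = λ/(cμ) = 23.63/32.45 = 0.7282
Stable ⇔ ρ < 1: YES
Spare capacity = cμ − λ = 32.45 − 23.63 = 8.82/hr

Final: ρ = 0.7282; stable; margin = 8.82/hr


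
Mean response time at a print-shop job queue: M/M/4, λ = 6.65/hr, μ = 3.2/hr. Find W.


a = 2.0781; ρ = 0.5195; P₀ = 0.119752
Lq = P₀·a^c·ρ/(c!(1−ρ)²) = 0.20943
Wq = Lq/λ = 0.20943/6.65 = 0.03149 hr
W = Wq + 1/μ = 0.03149 + 0.31250 = 0.34399 hr

Final: 0.34399 hr


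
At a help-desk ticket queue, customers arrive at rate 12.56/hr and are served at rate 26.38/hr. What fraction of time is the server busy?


ρ = λ/μ = 12.56/26.38 = 0.4761

Final: 0.4761


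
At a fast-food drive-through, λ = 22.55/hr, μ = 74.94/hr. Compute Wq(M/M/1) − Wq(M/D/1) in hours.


ρ = 22.55/74.94 = 0.3009
Wq(M/M/1) = ρ/(μ−λ) = 0.3009/52.39 = 0.005744 hr
Wq(M/D/1) = ρ/(2(μ−λ)) = 0.002872 hr
Savings = 0.005744 − 0.002872 = 0.002872 hr

Final: 0.002872 hr


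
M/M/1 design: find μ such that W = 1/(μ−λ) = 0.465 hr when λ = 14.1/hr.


W = 1/(μ−λ) ⇒ μ − λ = 1/W = 1/0.465 = 2.1505
μ = λ + 1/W = 14.1 + 2.1505 = 16.2505 per hr

Final: 16.2505 /hr


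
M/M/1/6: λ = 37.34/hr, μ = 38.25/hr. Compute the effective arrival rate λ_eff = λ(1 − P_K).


ρ = 0.9762; P_K = (1−ρ)ρ^6/(1−ρ^7) = 0.132748
λ_eff = λ(1 − P_K) = 37.34·(1 − 0.132748) = 37.34·0.867252 = 32.3832 /hr

Final: 32.3832 /hr


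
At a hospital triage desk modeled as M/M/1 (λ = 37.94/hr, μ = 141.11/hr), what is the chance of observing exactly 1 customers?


ρ = 37.94/141.11 = 0.2689
P_n = (1−ρ)·ρ^n = (1 − 0.2689)·0.2689^1 = 0.7311·0.268868 = 0.196578

Final: 0.196578


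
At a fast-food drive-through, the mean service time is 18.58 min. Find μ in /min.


μ = 1/(service time) in consistent units.
1 minute = 1 min, so μ = 1/18.58 = 0.05382 per minute

Final: 0.05382 /min


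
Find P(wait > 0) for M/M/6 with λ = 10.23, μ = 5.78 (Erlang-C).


a = λ/μ = 1.7699; ρ = a/6 = 0.2950
P₀ = 0.170231 (from M/M/c formula)
C(c,a) = [a^c/(c!(1−ρ))]·P₀ = [30.73879/(720·0.7050)]·0.170231
= 0.06056·0.170231 = 0.010308

Final: 0.010308


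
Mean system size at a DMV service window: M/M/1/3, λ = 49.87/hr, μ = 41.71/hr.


ρ = 49.87/41.71 = 1.1956
L = ρ[1 − (K+1)ρ^K + Kρ^(K+1)] / [(1−ρ)(1−ρ^(K+1))]
Numerator: 1.1956·(1 − 4·1.709218 + 3·2.043604) = 0.351443
Denominator: (-0.1956)·(-1.043604) = 0.204167
L = 0.351443/0.204167 = 1.7214

Final: 1.7214


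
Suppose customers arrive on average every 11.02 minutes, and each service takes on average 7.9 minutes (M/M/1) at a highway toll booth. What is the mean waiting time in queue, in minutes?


λ = 60/11.02 = 5.4446 /hr
μ = 60/7.9 = 7.5949 /hr
ρ = λ/μ = 5.4446/7.5949 = 0.7169
Wq = ρ/(μ−λ) = 0.7169/(7.5949−5.4446) = 0.33339 hr
In minutes: 0.33339·60 = 20.003 min

Final: 20.003 min


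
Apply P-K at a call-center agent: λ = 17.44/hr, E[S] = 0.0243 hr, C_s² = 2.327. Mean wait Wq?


ρ = λ·E[S] = 17.44·0.0243 = 0.4238
E[S²] = E[S]²(1+C_s²) = 0.0243²·(1+2.327) = 0.001965
Wq = λ·E[S²]/(2(1−ρ)) = 17.44·0.001965/(2·0.5762) = 0.02973 hr

Final: 0.02973 hr


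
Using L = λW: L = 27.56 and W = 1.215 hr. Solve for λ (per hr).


λ = L/W = 27.56/1.215 = 22.6831 /hr

Final: 22.6831 /hr


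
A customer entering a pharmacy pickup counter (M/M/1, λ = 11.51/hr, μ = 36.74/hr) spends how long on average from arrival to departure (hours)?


W = 1/(μ−λ) = 1/(36.74 − 11.51) = 1/25.23 = 0.03964 hr

Final: 0.03964 hr


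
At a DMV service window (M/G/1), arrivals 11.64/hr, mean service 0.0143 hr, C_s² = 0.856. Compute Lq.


ρ = λ·E[S] = 11.64·0.0143 = 0.1665
Lq = ρ²(1+C_s²)/(2(1−ρ)) = 0.02771·(1+0.856)/(2·0.8335)
= 0.02771·1.8560/1.6671 = 0.03085

Final: 0.03085


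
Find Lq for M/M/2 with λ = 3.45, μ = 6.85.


a = λ/μ = 0.5036; ρ = a/2 = 0.2518
P₀ = 0.597668
Lq = P₀·a^c·ρ / (c!·(1−ρ)²) = 0.597668·0.25366·0.2518/(2·0.55977)
= 0.03410

Final: 0.03410


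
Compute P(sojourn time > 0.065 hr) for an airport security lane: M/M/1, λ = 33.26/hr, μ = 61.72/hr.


W ~ Exponential(μ−λ) for M/M/1.
μ − λ = 61.72 − 33.26 = 28.4600
P(W > t) = e^{−(μ−λ)t} = e^{−1.8499} = 0.157253

Final: 0.157253


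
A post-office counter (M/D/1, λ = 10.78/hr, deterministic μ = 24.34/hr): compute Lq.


ρ = 10.78/24.34 = 0.4429
M/D/1: Lq = ρ²/(2(1−ρ)) = 0.1962/(2·0.5571) = 0.17605

Final: 0.17605


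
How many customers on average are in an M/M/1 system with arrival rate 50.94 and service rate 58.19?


ρ = λ/μ = 50.94/58.19 = 0.8754
L = ρ/(1−ρ) = 0.8754/(1 − 0.8754) = 0.8754/0.1246 = 7.0262

Final: 7.0262


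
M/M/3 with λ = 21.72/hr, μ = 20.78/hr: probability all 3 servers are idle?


a = λ/μ = 21.72/20.78 = 1.0452; ρ = a/c = 0.3484
Σ_{k=0}^{2} a^k/k! (terms k=0..2) = 1.00000 + 1.04524 + 0.54626 = 2.59149
Tail: a^3/(3!(1−ρ)) = 1.14194/(6·0.6516) = 0.29209
P₀ = 1/(2.59149 + 0.29209) = 1/2.88359 = 0.346790

Final: 0.346790


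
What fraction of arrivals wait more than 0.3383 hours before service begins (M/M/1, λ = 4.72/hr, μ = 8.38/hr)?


ρ = 4.72/8.38 = 0.5632
P(Wq > t) = ρ·e^{−(μ−λ)t} = 0.5632·e^{−1.2382}
= 0.5632·0.289912 = 0.163292

Final: 0.163292


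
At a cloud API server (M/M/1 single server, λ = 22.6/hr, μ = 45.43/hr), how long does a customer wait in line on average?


ρ = 22.6/45.43 = 0.4975
Wq = ρ/(μ−λ) = 0.4975/(45.43 − 22.6) = 0.4975/22.83 = 0.02179 hr

Final: 0.02179 hr


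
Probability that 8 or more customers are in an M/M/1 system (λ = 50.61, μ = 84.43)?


ρ = 50.61/84.43 = 0.5994
P(N ≥ n) = ρ^n = 0.5994^8 = 0.016669

Final: 0.016669


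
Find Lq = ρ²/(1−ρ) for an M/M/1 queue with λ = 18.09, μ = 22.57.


ρ = 18.09/22.57 = 0.8015
Lq = ρ²/(1−ρ) = 0.6424/0.1985 = 3.2364

Final: 3.2364


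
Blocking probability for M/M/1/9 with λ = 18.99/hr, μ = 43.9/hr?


ρ = λ/μ = 18.99/43.9 = 0.4326
P_K = (1−ρ)ρ^K/(1−ρ^(K+1)) = (0.5674·0.0005303)/(1 − 0.0002294)
= 0.0003009/0.999771 = 0.0003010

Final: 0.0003010


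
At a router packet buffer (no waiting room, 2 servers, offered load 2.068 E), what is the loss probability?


B(c,a) = (a^c/c!) / Σ_{k=0}^{c} a^k/k!
a^2/2! = 2.138312
Σ terms (k=0..2): 1.00000 + 2.06800 + 2.13831 = 5.206312
B = 2.138312/5.206312 = 0.410715

Final: 0.410715


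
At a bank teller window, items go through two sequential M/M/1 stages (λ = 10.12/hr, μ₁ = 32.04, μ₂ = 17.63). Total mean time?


Each node sees arrival rate λ = 10.12/hr (tandem ⇒ throughput preserved).
W₁ = 1/(μ₁−λ) = 1/(32.04−10.12) = 0.04562 hr
W₂ = 1/(μ₂−λ) = 1/(17.63−10.12) = 0.13316 hr
W_total = W₁ + W₂ = 0.04562 + 0.13316 = 0.17878 hr

Final: 0.17878 hr


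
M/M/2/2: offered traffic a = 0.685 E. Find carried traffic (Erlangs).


B(2,0.685) = 0.122219 (Erlang-B)
Carried load = a(1 − B) = 0.685·(1 − 0.122219) = 0.685·0.877781 = 0.6013 E

Final: 0.6013 Erlangs


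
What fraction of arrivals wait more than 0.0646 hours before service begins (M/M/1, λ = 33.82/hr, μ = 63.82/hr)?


ρ = 33.82/63.82 = 0.5299
P(Wq > t) = ρ·e^{−(μ−λ)t} = 0.5299·e^{−1.9380}
= 0.5299·0.143992 = 0.076305

Final: 0.076305


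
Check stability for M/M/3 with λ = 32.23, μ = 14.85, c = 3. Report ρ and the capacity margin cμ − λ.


Total capacity cμ = 3·14.85 = 44.55/hr
ρ = λ/(cμ) = 32.23/44.55 = 0.7235
Stable ⇔ ρ < 1: YES
Spare capacity = cμ − λ = 44.55 − 32.23 = 12.32/hr

Final: ρ = 0.7235; stable; margin = 12.32/hr


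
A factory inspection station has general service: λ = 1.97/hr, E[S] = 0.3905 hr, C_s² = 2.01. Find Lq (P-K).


ρ = λ·E[S] = 1.97·0.3905 = 0.7693
Lq = ρ²(1+C_s²)/(2(1−ρ)) = 0.5918·(1+2.01)/(2·0.2307)
= 0.5918·3.0100/0.4614 = 3.86043

Final: 3.86043


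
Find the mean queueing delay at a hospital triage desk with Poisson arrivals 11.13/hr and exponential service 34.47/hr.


ρ = 11.13/34.47 = 0.3229
Wq = ρ/(μ−λ) = 0.3229/(34.47 − 11.13) = 0.3229/23.34 = 0.01383 hr

Final: 0.01383 hr


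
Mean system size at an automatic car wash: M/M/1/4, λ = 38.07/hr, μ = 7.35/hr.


ρ = 38.07/7.35 = 5.1796
L = ρ[1 − (K+1)ρ^K + Kρ^(K+1)] / [(1−ρ)(1−ρ^(K+1))]
Numerator: 5.1796·(1 − 5·719.750791 + 4·3728.015322) = 58603.493902
Denominator: (-4.1796)·(-3727.015322) = 15577.402816
L = 58603.493902/15577.402816 = 3.7621

Final: 3.7621


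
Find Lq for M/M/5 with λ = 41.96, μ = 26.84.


a = λ/μ = 1.5633; ρ = a/5 = 0.3127
P₀ = 0.209019
Lq = P₀·a^c·ρ / (c!·(1−ρ)²) = 0.209019·9.33824·0.3127/(120·0.47243)
= 0.01077

Final: 0.01077


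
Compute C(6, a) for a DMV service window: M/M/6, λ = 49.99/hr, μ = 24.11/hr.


a = λ/μ = 2.0734; ρ = a/6 = 0.3456
P₀ = 0.125524 (from M/M/c formula)
C(c,a) = [a^c/(c!(1−ρ))]·P₀ = [79.45396/(720·0.6544)]·0.125524
= 0.16862·0.125524 = 0.021166

Final: 0.021166


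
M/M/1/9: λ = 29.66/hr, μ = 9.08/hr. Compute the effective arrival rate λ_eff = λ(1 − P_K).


ρ = 3.2665; P_K = (1−ρ)ρ^9/(1−ρ^10) = 0.693869
λ_eff = λ(1 − P_K) = 29.66·(1 − 0.693869) = 29.66·0.306131 = 9.0799 /hr

Final: 9.0799 /hr


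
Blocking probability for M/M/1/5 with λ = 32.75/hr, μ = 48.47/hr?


ρ = λ/μ = 32.75/48.47 = 0.6757
P_K = (1−ρ)ρ^K/(1−ρ^(K+1)) = (0.3243·0.140829)/(1 − 0.095155)
= 0.045674/0.904845 = 0.050477

Final: 0.050477


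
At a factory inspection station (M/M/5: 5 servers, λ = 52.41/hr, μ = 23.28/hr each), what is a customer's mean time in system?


a = 2.2513; ρ = 0.4503; P₀ = 0.103798
Lq = P₀·a^c·ρ/(c!(1−ρ)²) = 0.07453
Wq = Lq/λ = 0.07453/52.41 = 0.001422 hr
W = Wq + 1/μ = 0.001422 + 0.04296 = 0.04438 hr

Final: 0.04438 hr


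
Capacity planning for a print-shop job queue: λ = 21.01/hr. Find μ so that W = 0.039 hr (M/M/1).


W = 1/(μ−λ) ⇒ μ − λ = 1/W = 1/0.039 = 25.6410
μ = λ + 1/W = 21.01 + 25.6410 = 46.6510 per hr

Final: 46.6510 /hr


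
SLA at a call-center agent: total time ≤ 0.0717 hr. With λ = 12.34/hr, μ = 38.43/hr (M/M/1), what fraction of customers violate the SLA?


W ~ Exponential(μ−λ) for M/M/1.
μ − λ = 38.43 − 12.34 = 26.0900
P(W > t) = e^{−(μ−λ)t} = e^{−1.8707} = 0.154023

Final: 0.154023


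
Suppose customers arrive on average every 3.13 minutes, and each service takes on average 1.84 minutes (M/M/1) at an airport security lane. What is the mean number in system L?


λ = 60/3.13 = 19.1693 /hr
μ = 60/1.84 = 32.6087 /hr
ρ = λ/μ = 19.1693/32.6087 = 0.5879
L = ρ/(1−ρ) = 0.5879/0.4121 = 1.4264

Final: 1.4264


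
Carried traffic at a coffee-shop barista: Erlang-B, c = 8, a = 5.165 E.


B(8,5.165) = 0.077954 (Erlang-B)
Carried load = a(1 − B) = 5.165·(1 − 0.077954) = 5.165·0.922046 = 4.7624 E

Final: 4.7624 Erlangs


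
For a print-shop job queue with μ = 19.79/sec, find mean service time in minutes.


Mean service time = 1/μ = 1/19.79 second = 0.05053 second
In minutes: 0.05053 × 0.0166667 = 0.0008422 min

Final: 0.0008422 min


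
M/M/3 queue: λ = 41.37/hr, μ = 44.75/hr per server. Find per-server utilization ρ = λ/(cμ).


ρ = λ/(cμ) = 41.37/(3·44.75) = 41.37/134.25 = 0.3082

Final: 0.3082


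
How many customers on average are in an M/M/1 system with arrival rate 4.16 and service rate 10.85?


ρ = λ/μ = 4.16/10.85 = 0.3834
L = ρ/(1−ρ) = 0.3834/(1 − 0.3834) = 0.3834/0.6166 = 0.6218

Final: 0.6218


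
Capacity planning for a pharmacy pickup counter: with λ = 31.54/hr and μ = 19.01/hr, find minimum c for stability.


Stability requires cμ > λ ⇔ c > λ/μ.
λ/μ = 31.54/19.01 = 1.6591
Minimum integer c = ⌊1.6591⌋ + 1 = 2
Check: 2·19.01 = 38.02 > 31.54, while 1·19.01 = 19.01 ≤ 31.54

Final: 2 servers


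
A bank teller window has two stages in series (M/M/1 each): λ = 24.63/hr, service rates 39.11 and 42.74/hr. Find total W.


Each node sees arrival rate λ = 24.63/hr (tandem ⇒ throughput preserved).
W₁ = 1/(μ₁−λ) = 1/(39.11−24.63) = 0.06906 hr
W₂ = 1/(μ₂−λ) = 1/(42.74−24.63) = 0.05522 hr
W_total = W₁ + W₂ = 0.06906 + 0.05522 = 0.12428 hr

Final: 0.12428 hr


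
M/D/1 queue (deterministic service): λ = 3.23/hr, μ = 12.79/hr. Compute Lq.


ρ = 3.23/12.79 = 0.2525
M/D/1: Lq = ρ²/(2(1−ρ)) = 0.06378/(2·0.7475) = 0.04266

Final: 0.04266


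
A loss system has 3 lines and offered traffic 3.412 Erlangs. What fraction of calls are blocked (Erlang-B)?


B(c,a) = (a^c/c!) / Σ_{k=0}^{c} a^k/k!
a^3/3! = 6.620272
Σ terms (k=0..3): 1.00000 + 3.41200 + 5.82087 + 6.62027 = 16.853144
B = 6.620272/16.853144 = 0.392821

Final: 0.392821


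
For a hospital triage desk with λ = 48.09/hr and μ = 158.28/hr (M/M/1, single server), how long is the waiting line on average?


ρ = 48.09/158.28 = 0.3038
Lq = ρ²/(1−ρ) = 0.09231/0.6962 = 0.1326

Final: 0.1326


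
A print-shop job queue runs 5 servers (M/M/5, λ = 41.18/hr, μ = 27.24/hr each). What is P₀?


a = λ/μ = 41.18/27.24 = 1.5117; ρ = a/c = 0.3023
Σ_{k=0}^{4} a^k/k! (terms k=0..4) = 1.00000 + 1.51175 + 1.14269 + 0.57582 + 0.21762 = 4.44788
Tail: a^5/(5!(1−ρ)) = 7.89580/(120·0.6977) = 0.09431
P₀ = 1/(4.44788 + 0.09431) = 1/4.54219 = 0.220158

Final: 0.220158


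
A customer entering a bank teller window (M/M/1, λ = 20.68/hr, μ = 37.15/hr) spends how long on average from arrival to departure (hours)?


W = 1/(μ−λ) = 1/(37.15 − 20.68) = 1/16.47 = 0.06072 hr

Final: 0.06072 hr


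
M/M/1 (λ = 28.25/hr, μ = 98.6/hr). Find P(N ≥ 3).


ρ = 28.25/98.6 = 0.2865
P(N ≥ n) = ρ^n = 0.2865^3 = 0.023519

Final: 0.023519


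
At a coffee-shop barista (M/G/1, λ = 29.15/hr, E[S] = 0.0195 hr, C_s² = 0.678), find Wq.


ρ = λ·E[S] = 29.15·0.0195 = 0.5684
E[S²] = E[S]²(1+C_s²) = 0.0195²·(1+0.678) = 0.0006381
Wq = λ·E[S²]/(2(1−ρ)) = 29.15·0.0006381/(2·0.4316) = 0.02155 hr

Final: 0.02155 hr


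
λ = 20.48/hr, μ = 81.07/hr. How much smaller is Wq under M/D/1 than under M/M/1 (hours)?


ρ = 20.48/81.07 = 0.2526
Wq(M/M/1) = ρ/(μ−λ) = 0.2526/60.59 = 0.004169 hr
Wq(M/D/1) = ρ/(2(μ−λ)) = 0.002085 hr
Savings = 0.004169 − 0.002085 = 0.002085 hr

Final: 0.002085 hr


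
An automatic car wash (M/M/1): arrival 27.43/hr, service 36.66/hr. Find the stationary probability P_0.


ρ = 27.43/36.66 = 0.7482
P_n = (1−ρ)·ρ^n = (1 − 0.7482)·0.7482^0 = 0.2518·1.000000 = 0.251773

Final: 0.251773


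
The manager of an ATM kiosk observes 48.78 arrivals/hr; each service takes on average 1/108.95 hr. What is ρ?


ρ = λ/μ = 48.78/108.95 = 0.4477

Final: 0.4477


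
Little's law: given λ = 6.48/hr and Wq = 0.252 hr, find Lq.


Lq = λWq = 6.48·0.252 = 1.6330

Final: 1.6330


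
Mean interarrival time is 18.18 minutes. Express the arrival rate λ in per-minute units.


λ = 1/(interarrival time) in consistent units.
1 minute = 1 min, so λ = 1/18.18 = 0.05501 per minute

Final: 0.05501 /min


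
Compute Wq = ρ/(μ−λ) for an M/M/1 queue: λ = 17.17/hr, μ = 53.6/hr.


ρ = 17.17/53.6 = 0.3203
Wq = ρ/(μ−λ) = 0.3203/(53.6 − 17.17) = 0.3203/36.43 = 0.008793 hr

Final: 0.008793 hr


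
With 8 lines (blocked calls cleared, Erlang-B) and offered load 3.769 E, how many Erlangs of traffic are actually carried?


B(8,3.769) = 0.023665 (Erlang-B)
Carried load = a(1 − B) = 3.769·(1 − 0.023665) = 3.769·0.976335 = 3.6798 E

Final: 3.6798 Erlangs


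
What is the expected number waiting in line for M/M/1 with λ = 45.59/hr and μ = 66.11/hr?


ρ = 45.59/66.11 = 0.6896
Lq = ρ²/(1−ρ) = 0.4756/0.3104 = 1.5321

Final: 1.5321


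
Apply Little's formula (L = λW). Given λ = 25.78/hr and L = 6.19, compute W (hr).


W = L/λ = 6.19/25.78 = 0.2401 hr

Final: 0.2401 hr


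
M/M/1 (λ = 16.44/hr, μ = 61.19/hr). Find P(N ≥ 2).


ρ = 16.44/61.19 = 0.2687
P(N ≥ n) = ρ^n = 0.2687^2 = 0.072184

Final: 0.072184


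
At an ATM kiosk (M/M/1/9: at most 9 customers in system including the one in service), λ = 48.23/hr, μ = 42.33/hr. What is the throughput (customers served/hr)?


ρ = 1.1394; P_K = (1−ρ)ρ^9/(1−ρ^10) = 0.167855
λ_eff = λ(1 − P_K) = 48.23·(1 − 0.167855) = 48.23·0.832145 = 40.1344 /hr

Final: 40.1344 /hr


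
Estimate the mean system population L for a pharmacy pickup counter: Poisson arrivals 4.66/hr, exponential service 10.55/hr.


ρ = λ/μ = 4.66/10.55 = 0.4417
L = ρ/(1−ρ) = 0.4417/(1 − 0.4417) = 0.4417/0.5583 = 0.7912

Final: 0.7912


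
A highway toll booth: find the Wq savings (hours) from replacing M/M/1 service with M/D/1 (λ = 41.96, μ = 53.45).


ρ = 41.96/53.45 = 0.7850
Wq(M/M/1) = ρ/(μ−λ) = 0.7850/11.49 = 0.06832 hr
Wq(M/D/1) = ρ/(2(μ−λ)) = 0.03416 hr
Savings = 0.06832 − 0.03416 = 0.03416 hr

Final: 0.03416 hr


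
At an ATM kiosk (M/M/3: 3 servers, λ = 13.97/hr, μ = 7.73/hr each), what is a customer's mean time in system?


a = 1.8072; ρ = 0.6024; P₀ = 0.144619
Lq = P₀·a^c·ρ/(c!(1−ρ)²) = 0.54220
Wq = Lq/λ = 0.54220/13.97 = 0.03881 hr
W = Wq + 1/μ = 0.03881 + 0.12937 = 0.16818 hr

Final: 0.16818 hr


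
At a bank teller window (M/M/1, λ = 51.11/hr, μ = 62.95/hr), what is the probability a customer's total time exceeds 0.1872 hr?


W ~ Exponential(μ−λ) for M/M/1.
μ − λ = 62.95 − 51.11 = 11.8400
P(W > t) = e^{−(μ−λ)t} = e^{−2.2164} = 0.108996

Final: 0.108996


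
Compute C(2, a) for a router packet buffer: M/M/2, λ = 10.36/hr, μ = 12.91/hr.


a = λ/μ = 0.8025; ρ = a/2 = 0.4012
P₀ = 0.427308 (from M/M/c formula)
C(c,a) = [a^c/(c!(1−ρ))]·P₀ = [0.64397/(2·0.5988)]·0.427308
= 0.53775·0.427308 = 0.229787

Final: 0.229787


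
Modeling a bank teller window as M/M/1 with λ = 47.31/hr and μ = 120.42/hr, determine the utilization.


ρ = λ/μ = 47.31/120.42 = 0.3929

Final: 0.3929


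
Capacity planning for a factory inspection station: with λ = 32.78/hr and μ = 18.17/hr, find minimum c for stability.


Stability requires cμ > λ ⇔ c > λ/μ.
λ/μ = 32.78/18.17 = 1.8041
Minimum integer c = ⌊1.8041⌋ + 1 = 2
Check: 2·18.17 = 36.34 > 32.78, while 1·18.17 = 18.17 ≤ 32.78

Final: 2 servers


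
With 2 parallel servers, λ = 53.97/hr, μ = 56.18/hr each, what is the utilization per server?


ρ = λ/(cμ) = 53.97/(2·56.18) = 53.97/112.36 = 0.4803

Final: 0.4803


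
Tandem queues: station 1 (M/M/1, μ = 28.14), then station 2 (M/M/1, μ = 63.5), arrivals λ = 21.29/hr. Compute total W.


Each node sees arrival rate λ = 21.29/hr (tandem ⇒ throughput preserved).
W₁ = 1/(μ₁−λ) = 1/(28.14−21.29) = 0.14599 hr
W₂ = 1/(μ₂−λ) = 1/(63.5−21.29) = 0.02369 hr
W_total = W₁ + W₂ = 0.14599 + 0.02369 = 0.16968 hr

Final: 0.16968 hr


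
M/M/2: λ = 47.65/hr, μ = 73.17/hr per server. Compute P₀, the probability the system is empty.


a = λ/μ = 47.65/73.17 = 0.6512; ρ = a/c = 0.3256
Σ_{k=0}^{1} a^k/k! (terms k=0..1) = 1.00000 + 0.65122 = 1.65122
Tail: a^2/(2!(1−ρ)) = 0.42409/(2·0.6744) = 0.31443
P₀ = 1/(1.65122 + 0.31443) = 1/1.96565 = 0.508738

Final: 0.508738


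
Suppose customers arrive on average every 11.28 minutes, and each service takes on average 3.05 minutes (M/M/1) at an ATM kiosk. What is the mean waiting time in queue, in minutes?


λ = 60/11.28 = 5.3191 /hr
μ = 60/3.05 = 19.6721 /hr
ρ = λ/μ = 5.3191/19.6721 = 0.2704
Wq = ρ/(μ−λ) = 0.2704/(19.6721−5.3191) = 0.01884 hr
In minutes: 0.01884·60 = 1.130 min

Final: 1.130 min


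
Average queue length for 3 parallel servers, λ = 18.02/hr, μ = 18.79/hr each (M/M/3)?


a = λ/μ = 0.9590; ρ = a/3 = 0.3197
P₀ = 0.379512
Lq = P₀·a^c·ρ / (c!·(1−ρ)²) = 0.379512·0.88203·0.3197/(6·0.46284)
= 0.03853

Final: 0.03853


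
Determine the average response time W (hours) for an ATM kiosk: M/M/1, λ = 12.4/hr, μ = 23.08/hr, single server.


W = 1/(μ−λ) = 1/(23.08 − 12.4) = 1/10.68 = 0.09363 hr

Final: 0.09363 hr


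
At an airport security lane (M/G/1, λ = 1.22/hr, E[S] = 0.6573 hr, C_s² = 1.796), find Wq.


ρ = λ·E[S] = 1.22·0.6573 = 0.8019
E[S²] = E[S]²(1+C_s²) = 0.6573²·(1+1.796) = 1.207993
Wq = λ·E[S²]/(2(1−ρ)) = 1.22·1.207993/(2·0.1981) = 3.71983 hr

Final: 3.71983 hr


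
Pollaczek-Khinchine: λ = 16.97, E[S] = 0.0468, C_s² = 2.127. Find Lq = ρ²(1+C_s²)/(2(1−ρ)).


ρ = λ·E[S] = 16.97·0.0468 = 0.7942
Lq = ρ²(1+C_s²)/(2(1−ρ)) = 0.6307·(1+2.127)/(2·0.2058)
= 0.6307·3.1270/0.4116 = 4.79181

Final: 4.79181


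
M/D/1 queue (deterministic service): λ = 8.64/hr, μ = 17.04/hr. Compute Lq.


ρ = 8.64/17.04 = 0.5070
M/D/1: Lq = ρ²/(2(1−ρ)) = 0.2571/(2·0.4930) = 0.26076

Final: 0.26076


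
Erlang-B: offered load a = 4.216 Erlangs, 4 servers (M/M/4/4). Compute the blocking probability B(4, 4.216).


B(c,a) = (a^c/c!) / Σ_{k=0}^{c} a^k/k!
a^4/4! = 13.164100
Σ terms (k=0..4): 1.00000 + 4.21600 + 8.88733 + 12.48966 + 13.16410 = 39.757086
B = 13.164100/39.757086 = 0.331113

Final: 0.331113


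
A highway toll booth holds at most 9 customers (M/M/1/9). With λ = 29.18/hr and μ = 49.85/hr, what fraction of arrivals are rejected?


ρ = λ/μ = 29.18/49.85 = 0.5854
P_K = (1−ρ)ρ^K/(1−ρ^(K+1)) = (0.4146·0.008068)/(1 − 0.004723)
= 0.003345/0.995277 = 0.003361

Final: 0.003361


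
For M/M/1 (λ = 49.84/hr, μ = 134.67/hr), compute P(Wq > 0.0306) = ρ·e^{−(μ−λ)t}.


ρ = 49.84/134.67 = 0.3701
P(Wq > t) = ρ·e^{−(μ−λ)t} = 0.3701·e^{−2.5958}
= 0.3701·0.074586 = 0.027604

Final: 0.027604


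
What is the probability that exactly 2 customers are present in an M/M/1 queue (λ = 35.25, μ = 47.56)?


ρ = 35.25/47.56 = 0.7412
P_n = (1−ρ)·ρ^n = (1 − 0.7412)·0.7412^2 = 0.2588·0.549332 = 0.142184

Final: 0.142184


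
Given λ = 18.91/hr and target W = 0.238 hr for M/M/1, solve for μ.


W = 1/(μ−λ) ⇒ μ − λ = 1/W = 1/0.238 = 4.2017
μ = λ + 1/W = 18.91 + 4.2017 = 23.1117 per hr

Final: 23.1117 /hr


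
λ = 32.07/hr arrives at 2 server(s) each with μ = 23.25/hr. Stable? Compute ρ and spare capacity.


Total capacity cμ = 2·23.25 = 46.50/hr
ρ = λ/(cμ) = 32.07/46.50 = 0.6897
Stable ⇔ ρ < 1: YES
Spare capacity = cμ − λ = 46.50 − 32.07 = 14.43/hr

Final: ρ = 0.6897; stable; margin = 14.43/hr


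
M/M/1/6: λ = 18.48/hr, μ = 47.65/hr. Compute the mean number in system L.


ρ = 18.48/47.65 = 0.3878
L = ρ[1 − (K+1)ρ^K + Kρ^(K+1)] / [(1−ρ)(1−ρ^(K+1))]
Numerator: 0.3878·(1 − 7·0.003403 + 6·0.001320) = 0.381661
Denominator: (0.6122)·(0.998680) = 0.611364
L = 0.381661/0.611364 = 0.6243

Final: 0.6243


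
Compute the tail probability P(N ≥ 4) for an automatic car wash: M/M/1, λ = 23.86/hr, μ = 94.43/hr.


ρ = 23.86/94.43 = 0.2527
P(N ≥ n) = ρ^n = 0.2527^4 = 0.004076

Final: 0.004076


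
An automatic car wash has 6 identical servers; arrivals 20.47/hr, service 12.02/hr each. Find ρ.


ρ = λ/(cμ) = 20.47/(6·12.02) = 20.47/72.12 = 0.2838

Final: 0.2838


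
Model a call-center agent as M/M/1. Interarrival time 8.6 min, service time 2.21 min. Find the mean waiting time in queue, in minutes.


λ = 60/8.6 = 6.9767 /hr
μ = 60/2.21 = 27.1493 /hr
ρ = λ/μ = 6.9767/27.1493 = 0.2570
Wq = ρ/(μ−λ) = 0.2570/(27.1493−6.9767) = 0.01274 hr
In minutes: 0.01274·60 = 0.7643 min

Final: 0.7643 min


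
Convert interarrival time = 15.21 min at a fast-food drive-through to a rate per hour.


λ = 1/(interarrival time) in consistent units.
1 hour = 60 min, so λ = 60/15.21 = 3.9448 per hour

Final: 3.9448 /hr


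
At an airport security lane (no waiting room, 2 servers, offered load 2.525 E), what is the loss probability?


B(c,a) = (a^c/c!) / Σ_{k=0}^{c} a^k/k!
a^2/2! = 3.187812
Σ terms (k=0..2): 1.00000 + 2.52500 + 3.18781 = 6.712813
B = 3.187812/6.712813 = 0.474885

Final: 0.474885


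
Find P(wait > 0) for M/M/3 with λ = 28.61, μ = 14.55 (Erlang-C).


a = λ/μ = 1.9663; ρ = a/3 = 0.6554
P₀ = 0.116591 (from M/M/c formula)
C(c,a) = [a^c/(c!(1−ρ))]·P₀ = [7.60264/(6·0.3446)]·0.116591
= 3.67748·0.116591 = 0.428760

Final: 0.428760


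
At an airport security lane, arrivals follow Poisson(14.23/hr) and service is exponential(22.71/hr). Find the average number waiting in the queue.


ρ = 14.23/22.71 = 0.6266
Lq = ρ²/(1−ρ) = 0.3926/0.3734 = 1.0515

Final: 1.0515


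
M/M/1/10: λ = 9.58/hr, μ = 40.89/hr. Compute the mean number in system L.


ρ = 9.58/40.89 = 0.2343
L = ρ[1 − (K+1)ρ^K + Kρ^(K+1)] / [(1−ρ)(1−ρ^(K+1))]
Numerator: 0.2343·(1 − 11·0.0000004983 + 10·0.0000001167) = 0.234286
Denominator: (0.7657)·(1.000000) = 0.765713
L = 0.234286/0.765713 = 0.3060

Final: 0.3060


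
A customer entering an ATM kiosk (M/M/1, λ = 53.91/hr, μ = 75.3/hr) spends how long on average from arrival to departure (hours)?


W = 1/(μ−λ) = 1/(75.3 − 53.91) = 1/21.39 = 0.04675 hr

Final: 0.04675 hr


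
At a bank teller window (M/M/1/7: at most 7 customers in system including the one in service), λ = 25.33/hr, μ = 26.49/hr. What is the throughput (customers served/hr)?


ρ = 0.9562; P_K = (1−ρ)ρ^7/(1−ρ^8) = 0.106307
λ_eff = λ(1 − P_K) = 25.33·(1 − 0.106307) = 25.33·0.893693 = 22.6372 /hr

Final: 22.6372 /hr


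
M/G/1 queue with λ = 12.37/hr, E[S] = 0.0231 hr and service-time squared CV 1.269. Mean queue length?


ρ = λ·E[S] = 12.37·0.0231 = 0.2857
Lq = ρ²(1+C_s²)/(2(1−ρ)) = 0.08165·(1+1.269)/(2·0.7143)
= 0.08165·2.2690/1.4285 = 0.12969

Final: 0.12969


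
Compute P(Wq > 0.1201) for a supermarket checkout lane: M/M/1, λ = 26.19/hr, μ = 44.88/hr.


ρ = 26.19/44.88 = 0.5836
P(Wq > t) = ρ·e^{−(μ−λ)t} = 0.5836·e^{−2.2447}
= 0.5836·0.105963 = 0.061835

Final: 0.061835


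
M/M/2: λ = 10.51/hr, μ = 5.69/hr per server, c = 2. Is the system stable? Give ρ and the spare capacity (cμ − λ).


Total capacity cμ = 2·5.69 = 11.38/hr
ρ = λ/(cμ) = 10.51/11.38 = 0.9236
Stable ⇔ ρ < 1: YES
Spare capacity = cμ − λ = 11.38 − 10.51 = 0.87/hr

Final: ρ = 0.9236; stable; margin = 0.87/hr


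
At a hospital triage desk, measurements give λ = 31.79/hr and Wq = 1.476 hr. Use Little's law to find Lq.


Lq = λWq = 31.79·1.476 = 46.9220

Final: 46.9220


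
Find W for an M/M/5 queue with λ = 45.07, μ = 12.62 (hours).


a = 3.5713; ρ = 0.7143; P₀ = 0.023662
Lq = P₀·a^c·ρ/(c!(1−ρ)²) = 1.00218
Wq = Lq/λ = 1.00218/45.07 = 0.02224 hr
W = Wq + 1/μ = 0.02224 + 0.07924 = 0.10148 hr

Final: 0.10148 hr


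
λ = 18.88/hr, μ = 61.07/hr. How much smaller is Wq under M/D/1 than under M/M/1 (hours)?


ρ = 18.88/61.07 = 0.3092
Wq(M/M/1) = ρ/(μ−λ) = 0.3092/42.19 = 0.007328 hr
Wq(M/D/1) = ρ/(2(μ−λ)) = 0.003664 hr
Savings = 0.007328 − 0.003664 = 0.003664 hr

Final: 0.003664 hr


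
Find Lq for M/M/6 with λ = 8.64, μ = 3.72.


a = λ/μ = 2.3226; ρ = a/6 = 0.3871
P₀ = 0.097663
Lq = P₀·a^c·ρ / (c!·(1−ρ)²) = 0.097663·156.97295·0.3871/(720·0.37565)
= 0.02194

Final: 0.02194


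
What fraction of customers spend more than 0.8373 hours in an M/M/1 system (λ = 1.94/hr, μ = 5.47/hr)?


W ~ Exponential(μ−λ) for M/M/1.
μ − λ = 5.47 − 1.94 = 3.5300
P(W > t) = e^{−(μ−λ)t} = e^{−2.9557} = 0.052044

Final: 0.052044


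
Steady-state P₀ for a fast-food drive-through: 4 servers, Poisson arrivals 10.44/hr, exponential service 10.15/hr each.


a = λ/μ = 10.44/10.15 = 1.0286; ρ = a/c = 0.2571
Σ_{k=0}^{3} a^k/k! (terms k=0..3) = 1.00000 + 1.02857 + 0.52898 + 0.18136 = 2.73892
Tail: a^4/(4!(1−ρ)) = 1.11928/(24·0.7429) = 0.06278
P₀ = 1/(2.73892 + 0.06278) = 1/2.80170 = 0.356927

Final: 0.356927


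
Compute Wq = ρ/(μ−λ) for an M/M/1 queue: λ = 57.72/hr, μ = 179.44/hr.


ρ = 57.72/179.44 = 0.3217
Wq = ρ/(μ−λ) = 0.3217/(179.44 − 57.72) = 0.3217/121.72 = 0.002643 hr

Final: 0.002643 hr


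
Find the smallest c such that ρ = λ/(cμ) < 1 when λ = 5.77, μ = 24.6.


Stability requires cμ > λ ⇔ c > λ/μ.
λ/μ = 5.77/24.6 = 0.2346
Minimum integer c = ⌊0.2346⌋ + 1 = 1
Check: 1·24.6 = 24.60 > 5.77, while 0·24.6 = 0.00 ≤ 5.77

Final: 1 servers


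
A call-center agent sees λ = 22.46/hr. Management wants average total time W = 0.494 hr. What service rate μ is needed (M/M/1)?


W = 1/(μ−λ) ⇒ μ − λ = 1/W = 1/0.494 = 2.0243
μ = λ + 1/W = 22.46 + 2.0243 = 24.4843 per hr

Final: 24.4843 /hr


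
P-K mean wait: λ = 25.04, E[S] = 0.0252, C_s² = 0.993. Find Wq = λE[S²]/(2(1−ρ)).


ρ = λ·E[S] = 25.04·0.0252 = 0.6310
E[S²] = E[S]²(1+C_s²) = 0.0252²·(1+0.993) = 0.001266
Wq = λ·E[S²]/(2(1−ρ)) = 25.04·0.001266/(2·0.3690) = 0.04294 hr

Final: 0.04294 hr


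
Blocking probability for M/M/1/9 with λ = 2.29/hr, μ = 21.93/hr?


ρ = λ/μ = 2.29/21.93 = 0.1044
P_K = (1−ρ)ρ^K/(1−ρ^(K+1)) = (0.8956·0.000000001476)/(1 − 1.542e-10)
= 0.000000001322/1.000000 = 0.000000001322

Final: 0.000000001322


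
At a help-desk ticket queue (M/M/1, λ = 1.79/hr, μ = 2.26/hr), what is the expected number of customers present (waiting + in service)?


ρ = λ/μ = 1.79/2.26 = 0.7920
L = ρ/(1−ρ) = 0.7920/(1 − 0.7920) = 0.7920/0.2080 = 3.8085

Final: 3.8085


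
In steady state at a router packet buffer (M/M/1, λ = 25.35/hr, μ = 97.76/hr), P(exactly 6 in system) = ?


ρ = 25.35/97.76 = 0.2593
P_n = (1−ρ)·ρ^n = (1 − 0.2593)·0.2593^6 = 0.7407·0.0003040 = 0.0002252

Final: 0.0002252


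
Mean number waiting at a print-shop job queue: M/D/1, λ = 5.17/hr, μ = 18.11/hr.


ρ = 5.17/18.11 = 0.2855
M/D/1: Lq = ρ²/(2(1−ρ)) = 0.08150/(2·0.7145) = 0.05703

Final: 0.05703


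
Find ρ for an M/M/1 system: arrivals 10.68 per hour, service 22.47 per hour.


ρ = λ/μ = 10.68/22.47 = 0.4753

Final: 0.4753


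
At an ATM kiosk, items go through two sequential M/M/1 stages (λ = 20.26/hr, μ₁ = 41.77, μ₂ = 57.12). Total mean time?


Each node sees arrival rate λ = 20.26/hr (tandem ⇒ throughput preserved).
W₁ = 1/(μ₁−λ) = 1/(41.77−20.26) = 0.04649 hr
W₂ = 1/(μ₂−λ) = 1/(57.12−20.26) = 0.02713 hr
W_total = W₁ + W₂ = 0.04649 + 0.02713 = 0.07362 hr

Final: 0.07362 hr


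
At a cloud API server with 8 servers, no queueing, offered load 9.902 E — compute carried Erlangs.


B(8,9.902) = 0.333710 (Erlang-B)
Carried load = a(1 − B) = 9.902·(1 − 0.333710) = 9.902·0.666290 = 6.5976 E

Final: 6.5976 Erlangs


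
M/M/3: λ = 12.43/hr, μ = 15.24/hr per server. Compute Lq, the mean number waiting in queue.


a = λ/μ = 0.8156; ρ = a/3 = 0.2719
P₀ = 0.440058
Lq = P₀·a^c·ρ / (c!·(1−ρ)²) = 0.440058·0.54257·0.2719/(6·0.53017)
= 0.02041

Final: 0.02041


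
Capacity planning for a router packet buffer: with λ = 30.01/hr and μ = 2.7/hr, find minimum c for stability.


Stability requires cμ > λ ⇔ c > λ/μ.
λ/μ = 30.01/2.7 = 11.1148
Minimum integer c = ⌊11.1148⌋ + 1 = 12
Check: 12·2.7 = 32.40 > 30.01, while 11·2.7 = 29.70 ≤ 30.01

Final: 12 servers
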